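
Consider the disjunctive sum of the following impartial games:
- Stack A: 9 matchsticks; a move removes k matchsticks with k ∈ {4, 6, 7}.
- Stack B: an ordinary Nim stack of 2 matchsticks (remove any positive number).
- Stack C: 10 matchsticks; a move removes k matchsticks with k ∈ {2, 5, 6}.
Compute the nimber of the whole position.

1

Grundy values for stack A (subtraction set {4, 6, 7}):
k:     0  1  2  3  4  5  6  7  8  9
g(k):  0  0  0  0  1  1  1  1  2  2
So g(9) = 2.
Stack B is a plain Nim stack of size 2, so its Grundy value is 2.
Grundy values for stack C (subtraction set {2, 5, 6}):
g(0) = mex{} = 0
g(1) = mex{} = 0
g(2) = mex{0} = 1
g(3) = mex{0} = 1
g(4) = mex{1} = 0
g(5) = mex{0,1} = 2
g(6) = mex{0} = 1
g(7) = mex{0,1,2} = 3
g(8) = mex{1} = 0
g(9) = mex{0,1,3} = 2
g(10) = mex{0,2} = 1
So g(10) = 1.
The value of a disjunctive sum is the nim-sum of the parts.
Combined value = 2 ⊕ 2 ⊕ 1 = 1.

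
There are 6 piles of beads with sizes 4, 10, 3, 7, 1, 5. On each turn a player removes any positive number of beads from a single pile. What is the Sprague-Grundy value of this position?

14

Nim-sum: 4 ^ 10 ^ 3 ^ 7 ^ 1 ^ 5 = 14.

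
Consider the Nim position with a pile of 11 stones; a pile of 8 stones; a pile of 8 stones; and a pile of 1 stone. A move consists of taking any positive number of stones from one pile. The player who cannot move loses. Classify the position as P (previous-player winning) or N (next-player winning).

N-position

Compute the nim-sum pairwise:
11 ⊕ 8 = 3
3 ⊕ 8 = 11
11 ⊕ 1 = 10
The nim-sum is 10 ≠ 0, so this is an N-position: the player to move can win.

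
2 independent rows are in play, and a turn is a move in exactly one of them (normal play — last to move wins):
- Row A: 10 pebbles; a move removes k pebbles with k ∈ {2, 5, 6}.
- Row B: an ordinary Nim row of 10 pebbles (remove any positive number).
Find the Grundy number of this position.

11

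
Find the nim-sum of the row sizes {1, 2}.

Nim-sum: 1 ⊕ 2 = 3.

3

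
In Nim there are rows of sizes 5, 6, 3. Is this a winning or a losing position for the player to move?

Losing position

Compute the nim-sum pairwise:
5 ^ 6 = 3
3 ^ 3 = 0
The nim-sum is 0, so this is a P-position: the player to move is in a losing position under optimal play.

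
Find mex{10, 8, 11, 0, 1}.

2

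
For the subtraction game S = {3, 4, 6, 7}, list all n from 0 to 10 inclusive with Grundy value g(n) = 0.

0, 1, 2, 10

Grundy values for subtraction set {3, 4, 6, 7}:
g(0) = mex{} = 0
g(1) = mex{} = 0
g(2) = mex{} = 0
g(3) = mex{0} = 1
g(4) = mex{0} = 1
g(5) = mex{0} = 1
g(6) = mex{0,1} = 2
g(7) = mex{0,1} = 2
g(8) = mex{0,1} = 2
g(9) = mex{0,1,2} = 3
g(10) = mex{1,2} = 0
The P-positions (g = 0) in 0..10 are 0, 1, 2, 10.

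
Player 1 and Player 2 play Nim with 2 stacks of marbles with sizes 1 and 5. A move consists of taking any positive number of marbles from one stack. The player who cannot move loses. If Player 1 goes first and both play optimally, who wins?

Player 1 wins

Write each in binary and XOR column by column:
  001  (1)
  101  (5)
  ---
  100  (4)
The nim-sum is 4 ≠ 0, so this is an N-position: the player to move can win; Player 1 has a winning move.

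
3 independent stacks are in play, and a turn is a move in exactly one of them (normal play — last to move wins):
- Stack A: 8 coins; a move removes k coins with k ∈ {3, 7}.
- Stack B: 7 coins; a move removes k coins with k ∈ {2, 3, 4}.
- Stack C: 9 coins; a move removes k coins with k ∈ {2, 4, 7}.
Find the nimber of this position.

2

For stack A, compute g(0), g(1), … with moves {3, 7}:
g(0) = mex{} = 0
g(1) = mex{} = 0
g(2) = mex{} = 0
g(3) = mex{0} = 1
g(4) = mex{0} = 1
g(5) = mex{0} = 1
g(6) = mex{1} = 0
g(7) = mex{0,1} = 2
g(8) = mex{0,1} = 2
So g(8) = 2.
Build the Grundy sequence for stack B with g(k) = mex{g(k−s) : s ∈ {2, 3, 4}, s ≤ k}:
k:     0  1  2  3  4  5  6  7
g(k):  0  0  1  1  2  2  0  0
So g(7) = 0.
Grundy values for stack C (subtraction set {2, 4, 7}):
g(0) = mex{} = 0
g(1) = mex{} = 0
g(2) = mex{0} = 1
g(3) = mex{0} = 1
g(4) = mex{0,1} = 2
g(5) = mex{0,1} = 2
g(6) = mex{1,2} = 0
g(7) = mex{0,1,2} = 3
g(8) = mex{0,2} = 1
g(9) = mex{1,2,3} = 0
So g(9) = 0.
By the Sprague-Grundy theorem, the Grundy value of a sum of independent games is the XOR of the component values.
Combined value = 2 ⊕ 0 ⊕ 0 = 2.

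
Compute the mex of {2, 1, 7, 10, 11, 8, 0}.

The values 0, 1, 2 are all present; 3 is the first non-negative integer missing from the set.

3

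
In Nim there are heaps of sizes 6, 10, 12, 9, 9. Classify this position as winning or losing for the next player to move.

Nim-sum: 6 XOR 10 XOR 12 XOR 9 XOR 9 = 0.
The nim-sum is 0, so this is a P-position: the player to move is in a losing position under optimal play.

Losing position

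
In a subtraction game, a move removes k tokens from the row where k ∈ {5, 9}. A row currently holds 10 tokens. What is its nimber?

Build the Grundy sequence with g(k) = mex{g(k−s) : s ∈ {5, 9}, s ≤ k}:
k:     0  1  2  3  4  5  6  7  8  9 10
g(k):  0  0  0  0  0  1  1  1  1  1  2
So g(10) = 2.

2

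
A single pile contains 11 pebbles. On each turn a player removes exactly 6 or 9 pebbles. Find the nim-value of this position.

1

Build the Grundy sequence with g(k) = mex{g(k−s) : s ∈ {6, 9}, s ≤ k}:
g(0) = mex{} = 0
g(1) = mex{} = 0
g(2) = mex{} = 0
g(3) = mex{} = 0
g(4) = mex{} = 0
g(5) = mex{} = 0
g(6) = mex{0} = 1
g(7) = mex{0} = 1
g(8) = mex{0} = 1
g(9) = mex{0} = 1
g(10) = mex{0} = 1
g(11) = mex{0} = 1
So g(11) = 1.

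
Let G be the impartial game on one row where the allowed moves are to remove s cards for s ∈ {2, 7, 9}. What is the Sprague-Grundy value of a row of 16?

0

Grundy values for subtraction set {2, 7, 9}:
k:     0  1  2  3  4  5  6  7  8  9 10 11 12 13 14 15 16
g(k):  0  0  1  1  0  0  1  1  2  2  3  3  2  2  3  0  0
So g(16) = 0.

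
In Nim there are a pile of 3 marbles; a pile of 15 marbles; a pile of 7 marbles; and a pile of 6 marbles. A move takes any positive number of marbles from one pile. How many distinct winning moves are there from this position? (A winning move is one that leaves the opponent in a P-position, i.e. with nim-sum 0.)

Write each in binary and XOR column by column:
  0011  (3)
  1111  (15)
  0111  (7)
  0110  (6)
  ----
  1101  (13)
The overall nim-sum is X = 13. A pile of size p has a winning move iff p XOR X < p (reduce it to p XOR X).
  3: 3 XOR 13 = 14 ≥ 3 — no move.
  15: 15 XOR 13 = 2 < 15 — winning move (to 2).
  7: 7 XOR 13 = 10 ≥ 7 — no move.
  6: 6 XOR 13 = 11 ≥ 6 — no move.
That gives 1 winning move.

1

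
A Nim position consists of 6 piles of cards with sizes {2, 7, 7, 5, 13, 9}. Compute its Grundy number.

Bitwise XOR of the heap sizes:
  0010  (2)
  0111  (7)
  0111  (7)
  0101  (5)
  1101  (13)
  1001  (9)
  ----
  0011  (3)

3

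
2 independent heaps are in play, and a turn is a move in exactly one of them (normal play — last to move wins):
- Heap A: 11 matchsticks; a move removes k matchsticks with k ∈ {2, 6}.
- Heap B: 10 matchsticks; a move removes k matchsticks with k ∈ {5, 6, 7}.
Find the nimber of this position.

3

Build the Grundy sequence for heap A with g(k) = mex{g(k−s) : s ∈ {2, 6}, s ≤ k}:
k:     0  1  2  3  4  5  6  7  8  9 10 11
g(k):  0  0  1  1  0  0  1  1  0  0  1  1
So g(11) = 1.
Build the Grundy sequence for heap B with g(k) = mex{g(k−s) : s ∈ {5, 6, 7}, s ≤ k}:
g(0) = mex{} = 0
g(1) = mex{} = 0
g(2) = mex{} = 0
g(3) = mex{} = 0
g(4) = mex{} = 0
g(5) = mex{0} = 1
g(6) = mex{0} = 1
g(7) = mex{0} = 1
g(8) = mex{0} = 1
g(9) = mex{0} = 1
g(10) = mex{0,1} = 2
So g(10) = 2.
By the Sprague-Grundy theorem, the Grundy value of a sum of independent games is the XOR of the component values.
Combined value = 1 XOR 2 = 3.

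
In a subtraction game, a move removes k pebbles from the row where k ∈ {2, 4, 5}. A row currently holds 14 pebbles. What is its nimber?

0

Compute g(0), g(1), … for moves {2, 4, 5}:
g(0) = mex{} = 0
g(1) = mex{} = 0
g(2) = mex{0} = 1
g(3) = mex{0} = 1
g(4) = mex{0,1} = 2
g(5) = mex{0,1} = 2
g(6) = mex{0,1,2} = 3
g(7) = mex{1,2} = 0
g(8) = mex{1,2,3} = 0
g(9) = mex{0,2} = 1
g(10) = mex{0,2,3} = 1
g(11) = mex{0,1,3} = 2
g(12) = mex{0,1} = 2
g(13) = mex{0,1,2} = 3
g(14) = mex{1,2} = 0
So g(14) = 0.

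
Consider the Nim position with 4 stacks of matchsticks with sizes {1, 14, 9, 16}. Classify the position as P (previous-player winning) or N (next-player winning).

N-position

Nim-sum: 1 ⊕ 14 ⊕ 9 ⊕ 16 = 22.
The nim-sum is 22 ≠ 0, so this is an N-position: the player to move can win.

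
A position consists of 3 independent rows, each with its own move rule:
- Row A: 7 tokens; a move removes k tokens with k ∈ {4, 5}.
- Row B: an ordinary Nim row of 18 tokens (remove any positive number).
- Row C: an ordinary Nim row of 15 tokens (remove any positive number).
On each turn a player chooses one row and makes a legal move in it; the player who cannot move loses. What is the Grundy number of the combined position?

Build the Grundy sequence for row A with g(k) = mex{g(k−s) : s ∈ {4, 5}, s ≤ k}:
k:     0  1  2  3  4  5  6  7
g(k):  0  0  0  0  1  1  1  1
So g(7) = 1.
Row B is a plain Nim row of size 18, so its Grundy value is 18.
Row C is a plain Nim row of size 15, so its Grundy value is 15.
The value of a disjunctive sum is the nim-sum of the parts.
Combined value = 1 ⊕ 18 ⊕ 15 = 28.

28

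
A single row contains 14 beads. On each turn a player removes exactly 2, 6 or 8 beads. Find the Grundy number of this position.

Compute g(0), g(1), … for moves {2, 6, 8}:
g(0) = mex{} = 0
g(1) = mex{} = 0
g(2) = mex{0} = 1
g(3) = mex{0} = 1
g(4) = mex{1} = 0
g(5) = mex{1} = 0
g(6) = mex{0} = 1
g(7) = mex{0} = 1
g(8) = mex{0,1} = 2
g(9) = mex{0,1} = 2
g(10) = mex{0,1,2} = 3
g(11) = mex{0,1,2} = 3
g(12) = mex{0,1,3} = 2
g(13) = mex{0,1,3} = 2
g(14) = mex{1,2} = 0
So g(14) = 0.

0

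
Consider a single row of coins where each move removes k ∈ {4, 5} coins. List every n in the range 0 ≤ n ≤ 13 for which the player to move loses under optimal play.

0, 1, 2, 3, 9, 10, 11, 12

Build the Grundy sequence with g(k) = mex{g(k−s) : s ∈ {4, 5}, s ≤ k}:
g(0) = mex{} = 0
g(1) = mex{} = 0
g(2) = mex{} = 0
g(3) = mex{} = 0
g(4) = mex{0} = 1
g(5) = mex{0} = 1
g(6) = mex{0} = 1
g(7) = mex{0} = 1
g(8) = mex{0,1} = 2
g(9) = mex{1} = 0
g(10) = mex{1} = 0
g(11) = mex{1} = 0
g(12) = mex{1,2} = 0
g(13) = mex{0,2} = 1
The P-positions (g = 0) in 0..13 are 0, 1, 2, 3, 9, 10, 11, 12.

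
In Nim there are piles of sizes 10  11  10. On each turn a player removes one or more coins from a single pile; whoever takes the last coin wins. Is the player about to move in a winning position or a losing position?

Compute the nim-sum pairwise:
10 ⊕ 11 = 1
1 ⊕ 10 = 11
The nim-sum is 11 ≠ 0, so this is an N-position: the player to move can win.

Winning position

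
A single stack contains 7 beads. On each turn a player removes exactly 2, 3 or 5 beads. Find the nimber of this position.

0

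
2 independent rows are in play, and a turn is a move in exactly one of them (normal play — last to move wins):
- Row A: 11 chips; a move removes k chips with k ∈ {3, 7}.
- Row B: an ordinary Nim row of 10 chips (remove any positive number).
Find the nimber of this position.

For row A, compute g(0), g(1), … with moves {3, 7}:
k:     0  1  2  3  4  5  6  7  8  9 10 11
g(k):  0  0  0  1  1  1  0  2  2  1  0  0
So g(11) = 0.
Row B is a plain Nim row of size 10, so its Grundy value is 10.
The value of a disjunctive sum is the nim-sum of the parts.
Combined value = 0 ⊕ 10 = 10.

10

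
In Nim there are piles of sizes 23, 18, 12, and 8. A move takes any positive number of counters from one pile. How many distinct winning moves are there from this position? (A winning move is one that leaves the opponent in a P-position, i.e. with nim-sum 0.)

Compute the nim-sum pairwise:
23 ^ 18 = 5
5 ^ 12 = 9
9 ^ 8 = 1
The overall nim-sum is X = 1. A pile of size p has a winning move iff p XOR X < p (reduce it to p XOR X).
  23: 23 XOR 1 = 22 < 23 — winning move (to 22).
  18: 18 XOR 1 = 19 ≥ 18 — no move.
  12: 12 XOR 1 = 13 ≥ 12 — no move.
  8: 8 XOR 1 = 9 ≥ 8 — no move.
That gives 1 winning move.

1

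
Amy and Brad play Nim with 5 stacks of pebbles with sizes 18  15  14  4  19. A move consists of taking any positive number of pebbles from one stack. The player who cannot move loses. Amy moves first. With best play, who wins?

Amy wins

Compute the nim-sum pairwise:
18 XOR 15 = 29
29 XOR 14 = 19
19 XOR 4 = 23
23 XOR 19 = 4
The nim-sum is 4 ≠ 0, so this is an N-position: the player to move can win; Amy has a winning move.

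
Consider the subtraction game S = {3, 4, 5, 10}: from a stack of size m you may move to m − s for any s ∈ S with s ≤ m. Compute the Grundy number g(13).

2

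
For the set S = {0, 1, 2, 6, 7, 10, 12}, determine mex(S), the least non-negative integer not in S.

The values 0, 1, 2 are all present; 3 is the first non-negative integer missing from the set.

3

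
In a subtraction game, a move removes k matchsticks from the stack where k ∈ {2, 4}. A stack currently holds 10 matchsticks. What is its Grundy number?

2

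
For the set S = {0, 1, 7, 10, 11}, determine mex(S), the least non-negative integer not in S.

The values 0, 1 are all present; 2 is the first non-negative integer missing from the set.

2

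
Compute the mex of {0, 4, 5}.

0 is in the set but 1 is not, so the mex is 1.

1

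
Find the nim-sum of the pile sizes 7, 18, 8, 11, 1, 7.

16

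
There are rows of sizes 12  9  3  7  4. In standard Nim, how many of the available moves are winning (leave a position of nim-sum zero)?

3

Nim-sum: 12 ^ 9 ^ 3 ^ 7 ^ 4 = 5.
The overall nim-sum is X = 5. A row of size p has a winning move iff p XOR X < p (reduce it to p XOR X).
  12: 12 XOR 5 = 9 < 12 — winning move (to 9).
  9: 9 XOR 5 = 12 ≥ 9 — no move.
  3: 3 XOR 5 = 6 ≥ 3 — no move.
  7: 7 XOR 5 = 2 < 7 — winning move (to 2).
  4: 4 XOR 5 = 1 < 4 — winning move (to 1).
That gives 3 winning moves.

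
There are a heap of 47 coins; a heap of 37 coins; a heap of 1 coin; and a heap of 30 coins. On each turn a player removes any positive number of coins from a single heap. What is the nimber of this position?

21

Nim-sum: 47 ⊕ 37 ⊕ 1 ⊕ 30 = 21.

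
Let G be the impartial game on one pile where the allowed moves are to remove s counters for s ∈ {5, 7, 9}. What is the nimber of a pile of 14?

0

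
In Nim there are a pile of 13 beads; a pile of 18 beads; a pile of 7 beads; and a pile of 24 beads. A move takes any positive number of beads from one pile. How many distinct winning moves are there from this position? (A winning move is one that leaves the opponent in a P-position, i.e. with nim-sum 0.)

Nim-sum: 13 ⊕ 18 ⊕ 7 ⊕ 24 = 0.
The nim-sum is already 0, so every move leaves a nonzero nim-sum — there are no winning moves.

0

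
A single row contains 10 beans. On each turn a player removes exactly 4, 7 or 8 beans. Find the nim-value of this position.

Build the Grundy sequence with g(k) = mex{g(k−s) : s ∈ {4, 7, 8}, s ≤ k}:
k:     0  1  2  3  4  5  6  7  8  9 10
g(k):  0  0  0  0  1  1  1  1  2  2  2
So g(10) = 2.

2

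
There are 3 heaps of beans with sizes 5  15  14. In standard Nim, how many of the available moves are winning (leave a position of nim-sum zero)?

Bitwise XOR of the heap sizes:
  0101  (5)
  1111  (15)
  1110  (14)
  ----
  0100  (4)
The overall nim-sum is X = 4. A heap of size p has a winning move iff p XOR X < p (reduce it to p XOR X).
  5: 5 XOR 4 = 1 < 5 — winning move (to 1).
  15: 15 XOR 4 = 11 < 15 — winning move (to 11).
  14: 14 XOR 4 = 10 < 14 — winning move (to 10).
That gives 3 winning moves.

3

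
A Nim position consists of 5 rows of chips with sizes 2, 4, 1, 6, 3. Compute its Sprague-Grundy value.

Compute the nim-sum pairwise:
2 ^ 4 = 6
6 ^ 1 = 7
7 ^ 6 = 1
1 ^ 3 = 2

2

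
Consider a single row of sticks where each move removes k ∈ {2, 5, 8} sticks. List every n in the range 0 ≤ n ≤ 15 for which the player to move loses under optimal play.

Build the Grundy sequence with g(k) = mex{g(k−s) : s ∈ {2, 5, 8}, s ≤ k}:
k:     0  1  2  3  4  5  6  7  8  9 10 11 12 13 14 15
g(k):  0  0  1  1  0  2  1  0  2  1  0  0  1  1  0  2
The P-positions (g = 0) in 0..15 are 0, 1, 4, 7, 10, 11, 14.

0, 1, 4, 7, 10, 11, 14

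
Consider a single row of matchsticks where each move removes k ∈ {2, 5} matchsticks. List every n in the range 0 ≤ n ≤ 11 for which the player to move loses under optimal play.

Build the Grundy sequence with g(k) = mex{g(k−s) : s ∈ {2, 5}, s ≤ k}:
k:     0  1  2  3  4  5  6  7  8  9 10 11
g(k):  0  0  1  1  0  2  1  0  0  1  1  0
The P-positions (g = 0) in 0..11 are 0, 1, 4, 7, 8, 11.

0, 1, 4, 7, 8, 11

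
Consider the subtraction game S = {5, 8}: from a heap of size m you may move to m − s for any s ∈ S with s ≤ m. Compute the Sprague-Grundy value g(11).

2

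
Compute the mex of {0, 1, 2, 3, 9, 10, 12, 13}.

The values 0, 1, 2, 3 are all present; 4 is the first non-negative integer missing from the set.

4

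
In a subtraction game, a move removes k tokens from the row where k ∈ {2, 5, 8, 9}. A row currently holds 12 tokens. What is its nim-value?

Build the Grundy sequence with g(k) = mex{g(k−s) : s ∈ {2, 5, 8, 9}, s ≤ k}:
g(0) = mex{} = 0
g(1) = mex{} = 0
g(2) = mex{0} = 1
g(3) = mex{0} = 1
g(4) = mex{1} = 0
g(5) = mex{0,1} = 2
g(6) = mex{0} = 1
g(7) = mex{1,2} = 0
g(8) = mex{0,1} = 2
g(9) = mex{0} = 1
g(10) = mex{0,1,2} = 3
g(11) = mex{1} = 0
g(12) = mex{0,1,3} = 2
So g(12) = 2.

2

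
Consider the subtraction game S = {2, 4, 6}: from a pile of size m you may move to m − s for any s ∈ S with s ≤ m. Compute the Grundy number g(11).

1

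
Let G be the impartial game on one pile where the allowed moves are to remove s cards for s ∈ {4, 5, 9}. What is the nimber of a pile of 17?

1

Build the Grundy sequence with g(k) = mex{g(k−s) : s ∈ {4, 5, 9}, s ≤ k}:
k:     0  1  2  3  4  5  6  7  8  9 10 11 12 13 14 15 16 17
g(k):  0  0  0  0  1  1  1  1  2  2  2  2  3  0  0  0  0  1
So g(17) = 1.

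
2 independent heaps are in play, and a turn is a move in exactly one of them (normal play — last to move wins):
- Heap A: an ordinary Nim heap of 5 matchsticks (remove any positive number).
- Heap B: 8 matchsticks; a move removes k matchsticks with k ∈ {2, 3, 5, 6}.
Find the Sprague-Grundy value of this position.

5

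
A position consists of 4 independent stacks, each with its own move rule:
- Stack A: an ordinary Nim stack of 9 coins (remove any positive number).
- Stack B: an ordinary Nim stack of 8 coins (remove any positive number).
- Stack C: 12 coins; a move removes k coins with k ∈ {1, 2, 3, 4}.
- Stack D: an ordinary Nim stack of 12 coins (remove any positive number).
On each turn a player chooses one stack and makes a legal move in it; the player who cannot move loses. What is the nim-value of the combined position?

15

Stack A is a plain Nim stack of size 9, so its Grundy value is 9.
Stack B is a plain Nim stack of size 8, so its Grundy value is 8.
Grundy values for stack C (subtraction set {1, 2, 3, 4}):
k:     0  1  2  3  4  5  6  7  8  9 10 11 12
g(k):  0  1  2  3  4  0  1  2  3  4  0  1  2
So g(12) = 2.
Stack D is a plain Nim stack of size 12, so its Grundy value is 12.
The value of a disjunctive sum is the nim-sum of the parts.
Combined value = 9 ⊕ 8 ⊕ 2 ⊕ 12 = 15.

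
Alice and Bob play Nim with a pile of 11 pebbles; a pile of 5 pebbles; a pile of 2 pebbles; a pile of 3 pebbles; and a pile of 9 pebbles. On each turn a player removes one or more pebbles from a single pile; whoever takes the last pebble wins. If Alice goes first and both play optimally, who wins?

Alice wins

Compute the nim-sum pairwise:
11 XOR 5 = 14
14 XOR 2 = 12
12 XOR 3 = 15
15 XOR 9 = 6
The nim-sum is 6 ≠ 0, so this is an N-position: the player to move can win; Alice has a winning move.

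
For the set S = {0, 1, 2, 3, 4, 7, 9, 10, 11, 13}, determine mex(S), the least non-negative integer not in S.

5

The values 0, 1, 2, 3, 4 are all present; 5 is the first non-negative integer missing from the set.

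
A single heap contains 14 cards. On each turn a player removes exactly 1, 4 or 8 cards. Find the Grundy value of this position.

0

Compute g(0), g(1), … for moves {1, 4, 8}:
k:     0  1  2  3  4  5  6  7  8  9 10 11 12 13 14
g(k):  0  1  0  1  2  0  1  0  1  2  3  2  0  1  0
So g(14) = 0.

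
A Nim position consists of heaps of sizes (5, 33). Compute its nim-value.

Compute the nim-sum pairwise:
5 ^ 33 = 36

36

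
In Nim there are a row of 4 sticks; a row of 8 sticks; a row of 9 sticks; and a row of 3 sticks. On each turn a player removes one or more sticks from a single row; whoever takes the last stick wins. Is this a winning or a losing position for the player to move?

Winning position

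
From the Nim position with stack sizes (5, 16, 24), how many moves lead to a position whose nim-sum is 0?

1

Write each in binary and XOR column by column:
  00101  (5)
  10000  (16)
  11000  (24)
  -----
  01101  (13)
The overall nim-sum is X = 13. A stack of size p has a winning move iff p XOR X < p (reduce it to p XOR X).
  5: 5 XOR 13 = 8 ≥ 5 — no move.
  16: 16 XOR 13 = 29 ≥ 16 — no move.
  24: 24 XOR 13 = 21 < 24 — winning move (to 21).
That gives 1 winning move.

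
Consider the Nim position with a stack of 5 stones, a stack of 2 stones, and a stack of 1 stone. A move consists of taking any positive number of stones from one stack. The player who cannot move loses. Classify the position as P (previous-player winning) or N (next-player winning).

N-position

Write each in binary and XOR column by column:
  101  (5)
  010  (2)
  001  (1)
  ---
  110  (6)
The nim-sum is 6 ≠ 0, so this is an N-position: the player to move can win.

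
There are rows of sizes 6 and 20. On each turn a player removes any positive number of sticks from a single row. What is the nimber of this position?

18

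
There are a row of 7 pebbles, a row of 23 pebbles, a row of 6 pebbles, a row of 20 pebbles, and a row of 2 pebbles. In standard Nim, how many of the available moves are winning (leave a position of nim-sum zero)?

0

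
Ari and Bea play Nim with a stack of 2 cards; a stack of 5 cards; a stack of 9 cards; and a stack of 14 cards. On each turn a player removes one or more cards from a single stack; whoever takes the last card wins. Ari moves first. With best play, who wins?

Compute the nim-sum pairwise:
2 ⊕ 5 = 7
7 ⊕ 9 = 14
14 ⊕ 14 = 0
The nim-sum is 0, so this is a P-position: the player to move is in a losing position under optimal play; Ari is about to move from it and so loses — Bea wins.

Bea wins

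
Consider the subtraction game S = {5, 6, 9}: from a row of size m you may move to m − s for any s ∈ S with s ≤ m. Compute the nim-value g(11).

2

Build the Grundy sequence with g(k) = mex{g(k−s) : s ∈ {5, 6, 9}, s ≤ k}:
g(0) = mex{} = 0
g(1) = mex{} = 0
g(2) = mex{} = 0
g(3) = mex{} = 0
g(4) = mex{} = 0
g(5) = mex{0} = 1
g(6) = mex{0} = 1
g(7) = mex{0} = 1
g(8) = mex{0} = 1
g(9) = mex{0} = 1
g(10) = mex{0,1} = 2
g(11) = mex{0,1} = 2
So g(11) = 2.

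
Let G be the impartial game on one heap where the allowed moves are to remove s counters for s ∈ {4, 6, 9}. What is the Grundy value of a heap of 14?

0

Compute g(0), g(1), … for moves {4, 6, 9}:
k:     0  1  2  3  4  5  6  7  8  9 10 11 12 13 14
g(k):  0  0  0  0  1  1  1  1  2  2  2  2  3  0  0
So g(14) = 0.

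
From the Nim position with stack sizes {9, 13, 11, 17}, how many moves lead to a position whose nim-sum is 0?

Nim-sum: 9 ⊕ 13 ⊕ 11 ⊕ 17 = 30.
The overall nim-sum is X = 30. A stack of size p has a winning move iff p XOR X < p (reduce it to p XOR X).
  9: 9 XOR 30 = 23 ≥ 9 — no move.
  13: 13 XOR 30 = 19 ≥ 13 — no move.
  11: 11 XOR 30 = 21 ≥ 11 — no move.
  17: 17 XOR 30 = 15 < 17 — winning move (to 15).
That gives 1 winning move.

1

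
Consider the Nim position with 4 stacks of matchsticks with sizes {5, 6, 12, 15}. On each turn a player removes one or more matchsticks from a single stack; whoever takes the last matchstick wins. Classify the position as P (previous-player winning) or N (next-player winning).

P-position

Nim-sum: 5 ⊕ 6 ⊕ 12 ⊕ 15 = 0.
The nim-sum is 0, so this is a P-position: the player to move is in a losing position under optimal play.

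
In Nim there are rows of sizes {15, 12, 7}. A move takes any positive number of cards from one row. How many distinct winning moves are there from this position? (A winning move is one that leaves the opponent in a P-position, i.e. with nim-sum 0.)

3

Bitwise XOR of the heap sizes:
  1111  (15)
  1100  (12)
  0111  (7)
  ----
  0100  (4)
The overall nim-sum is X = 4. A row of size p has a winning move iff p XOR X < p (reduce it to p XOR X).
  15: 15 XOR 4 = 11 < 15 — winning move (to 11).
  12: 12 XOR 4 = 8 < 12 — winning move (to 8).
  7: 7 XOR 4 = 3 < 7 — winning move (to 3).
That gives 3 winning moves.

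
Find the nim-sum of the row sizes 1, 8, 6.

15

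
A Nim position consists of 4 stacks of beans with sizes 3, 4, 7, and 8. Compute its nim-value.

8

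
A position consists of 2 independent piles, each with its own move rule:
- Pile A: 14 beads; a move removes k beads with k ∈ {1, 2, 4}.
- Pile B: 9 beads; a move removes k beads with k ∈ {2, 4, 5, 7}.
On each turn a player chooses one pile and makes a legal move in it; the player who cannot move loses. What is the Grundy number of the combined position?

Grundy values for pile A (subtraction set {1, 2, 4}):
k:     0  1  2  3  4  5  6  7  8  9 10 11 12 13 14
g(k):  0  1  2  0  1  2  0  1  2  0  1  2  0  1  2
So g(14) = 2.
For pile B, compute g(0), g(1), … with moves {2, 4, 5, 7}:
g(0) = mex{} = 0
g(1) = mex{} = 0
g(2) = mex{0} = 1
g(3) = mex{0} = 1
g(4) = mex{0,1} = 2
g(5) = mex{0,1} = 2
g(6) = mex{0,1,2} = 3
g(7) = mex{0,1,2} = 3
g(8) = mex{0,1,2,3} = 4
g(9) = mex{1,2,3} = 0
So g(9) = 0.
The value of a disjunctive sum is the nim-sum of the parts.
Combined value = 2 XOR 0 = 2.

2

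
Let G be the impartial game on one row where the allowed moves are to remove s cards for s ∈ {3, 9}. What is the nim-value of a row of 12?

0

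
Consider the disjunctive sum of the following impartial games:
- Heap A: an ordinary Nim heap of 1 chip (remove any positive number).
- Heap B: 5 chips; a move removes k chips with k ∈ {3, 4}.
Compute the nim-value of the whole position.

0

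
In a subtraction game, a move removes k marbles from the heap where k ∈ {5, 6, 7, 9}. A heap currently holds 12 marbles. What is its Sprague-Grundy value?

2

Compute g(0), g(1), … for moves {5, 6, 7, 9}:
g(0) = mex{} = 0
g(1) = mex{} = 0
g(2) = mex{} = 0
g(3) = mex{} = 0
g(4) = mex{} = 0
g(5) = mex{0} = 1
g(6) = mex{0} = 1
g(7) = mex{0} = 1
g(8) = mex{0} = 1
g(9) = mex{0} = 1
g(10) = mex{0,1} = 2
g(11) = mex{0,1} = 2
g(12) = mex{0,1} = 2
So g(12) = 2.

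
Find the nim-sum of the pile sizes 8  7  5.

Write each in binary and XOR column by column:
  1000  (8)
  0111  (7)
  0101  (5)
  ----
  1010  (10)

10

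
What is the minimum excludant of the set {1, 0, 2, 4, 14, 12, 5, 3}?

6

The values 0, 1, 2, 3, 4, 5 are all present; 6 is the first non-negative integer missing from the set.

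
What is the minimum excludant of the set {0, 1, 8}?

The values 0, 1 are all present; 2 is the first non-negative integer missing from the set.

2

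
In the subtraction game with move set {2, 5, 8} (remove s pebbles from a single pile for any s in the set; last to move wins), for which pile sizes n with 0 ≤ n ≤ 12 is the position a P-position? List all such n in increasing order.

0, 1, 4, 7, 10, 11

Compute g(0), g(1), … for moves {2, 5, 8}:
k:     0  1  2  3  4  5  6  7  8  9 10 11 12
g(k):  0  0  1  1  0  2  1  0  2  1  0  0  1
The P-positions (g = 0) in 0..12 are 0, 1, 4, 7, 10, 11.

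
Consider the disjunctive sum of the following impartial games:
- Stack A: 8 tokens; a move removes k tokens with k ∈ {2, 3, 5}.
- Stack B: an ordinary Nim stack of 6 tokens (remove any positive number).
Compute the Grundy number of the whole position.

For stack A, compute g(0), g(1), … with moves {2, 3, 5}:
k:     0  1  2  3  4  5  6  7  8
g(k):  0  0  1  1  2  2  3  0  0
So g(8) = 0.
Stack B is a plain Nim stack of size 6, so its Grundy value is 6.
The value of a disjunctive sum is the nim-sum of the parts.
Combined value = 0 ⊕ 6 = 6.

6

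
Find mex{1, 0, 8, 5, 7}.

2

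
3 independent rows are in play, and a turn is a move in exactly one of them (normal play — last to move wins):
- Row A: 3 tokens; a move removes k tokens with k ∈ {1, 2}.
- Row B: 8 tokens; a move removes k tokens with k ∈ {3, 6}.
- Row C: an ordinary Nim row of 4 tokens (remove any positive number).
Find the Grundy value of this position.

6

Grundy values for row A (subtraction set {1, 2}):
k:     0  1  2  3
g(k):  0  1  2  0
So g(3) = 0.
Grundy values for row B (subtraction set {3, 6}):
k:     0  1  2  3  4  5  6  7  8
g(k):  0  0  0  1  1  1  2  2  2
So g(8) = 2.
Row C is a plain Nim row of size 4, so its Grundy value is 4.
The value of a disjunctive sum is the nim-sum of the parts.
Combined value = 0 XOR 2 XOR 4 = 6.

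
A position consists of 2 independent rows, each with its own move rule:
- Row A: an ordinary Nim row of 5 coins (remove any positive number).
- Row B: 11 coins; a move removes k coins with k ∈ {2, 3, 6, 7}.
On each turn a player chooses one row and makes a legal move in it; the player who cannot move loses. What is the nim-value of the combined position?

4

Row A is a plain Nim row of size 5, so its Grundy value is 5.
For row B, compute g(0), g(1), … with moves {2, 3, 6, 7}:
g(0) = mex{} = 0
g(1) = mex{} = 0
g(2) = mex{0} = 1
g(3) = mex{0} = 1
g(4) = mex{0,1} = 2
g(5) = mex{1} = 0
g(6) = mex{0,1,2} = 3
g(7) = mex{0,2} = 1
g(8) = mex{0,1,3} = 2
g(9) = mex{1,3} = 0
g(10) = mex{1,2} = 0
g(11) = mex{0,2} = 1
So g(11) = 1.
The value of a disjunctive sum is the nim-sum of the parts.
Combined value = 5 XOR 1 = 4.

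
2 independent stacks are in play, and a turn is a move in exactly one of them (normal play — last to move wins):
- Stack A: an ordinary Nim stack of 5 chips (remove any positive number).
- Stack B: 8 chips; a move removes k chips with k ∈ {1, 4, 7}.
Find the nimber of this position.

5

Stack A is a plain Nim stack of size 5, so its Grundy value is 5.
Build the Grundy sequence for stack B with g(k) = mex{g(k−s) : s ∈ {1, 4, 7}, s ≤ k}:
k:     0  1  2  3  4  5  6  7  8
g(k):  0  1  0  1  2  0  1  2  0
So g(8) = 0.
The value of a disjunctive sum is the nim-sum of the parts.
Combined value = 5 ⊕ 0 = 5.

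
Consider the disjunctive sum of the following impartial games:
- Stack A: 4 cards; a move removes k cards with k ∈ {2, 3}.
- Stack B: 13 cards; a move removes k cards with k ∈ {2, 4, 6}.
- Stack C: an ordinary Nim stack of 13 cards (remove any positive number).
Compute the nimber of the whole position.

13

Build the Grundy sequence for stack A with g(k) = mex{g(k−s) : s ∈ {2, 3}, s ≤ k}:
g(0) = mex{} = 0
g(1) = mex{} = 0
g(2) = mex{0} = 1
g(3) = mex{0} = 1
g(4) = mex{0,1} = 2
So g(4) = 2.
Build the Grundy sequence for stack B with g(k) = mex{g(k−s) : s ∈ {2, 4, 6}, s ≤ k}:
k:     0  1  2  3  4  5  6  7  8  9 10 11 12 13
g(k):  0  0  1  1  2  2  3  3  0  0  1  1  2  2
So g(13) = 2.
Stack C is a plain Nim stack of size 13, so its Grundy value is 13.
By the Sprague-Grundy theorem, the Grundy value of a sum of independent games is the XOR of the component values.
Combined value = 2 ⊕ 2 ⊕ 13 = 13.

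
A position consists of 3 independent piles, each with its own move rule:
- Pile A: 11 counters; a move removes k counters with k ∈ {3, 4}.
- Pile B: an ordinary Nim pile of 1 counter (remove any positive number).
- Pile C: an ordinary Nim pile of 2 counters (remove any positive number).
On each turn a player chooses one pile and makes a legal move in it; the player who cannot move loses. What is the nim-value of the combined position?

2

For pile A, compute g(0), g(1), … with moves {3, 4}:
g(0) = mex{} = 0
g(1) = mex{} = 0
g(2) = mex{} = 0
g(3) = mex{0} = 1
g(4) = mex{0} = 1
g(5) = mex{0} = 1
g(6) = mex{0,1} = 2
g(7) = mex{1} = 0
g(8) = mex{1} = 0
g(9) = mex{1,2} = 0
g(10) = mex{0,2} = 1
g(11) = mex{0} = 1
So g(11) = 1.
Pile B is a plain Nim pile of size 1, so its Grundy value is 1.
Pile C is a plain Nim pile of size 2, so its Grundy value is 2.
The value of a disjunctive sum is the nim-sum of the parts.
Combined value = 1 ⊕ 1 ⊕ 2 = 2.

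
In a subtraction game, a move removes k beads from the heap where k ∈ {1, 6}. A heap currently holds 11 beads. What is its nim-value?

0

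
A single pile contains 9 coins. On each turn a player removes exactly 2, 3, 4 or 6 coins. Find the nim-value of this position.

0

Build the Grundy sequence with g(k) = mex{g(k−s) : s ∈ {2, 3, 4, 6}, s ≤ k}:
k:     0  1  2  3  4  5  6  7  8  9
g(k):  0  0  1  1  2  2  3  3  0  0
So g(9) = 0.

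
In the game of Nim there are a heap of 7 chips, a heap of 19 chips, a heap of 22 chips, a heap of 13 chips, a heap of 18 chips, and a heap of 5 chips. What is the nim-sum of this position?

Nim-sum: 7 ^ 19 ^ 22 ^ 13 ^ 18 ^ 5 = 24.

24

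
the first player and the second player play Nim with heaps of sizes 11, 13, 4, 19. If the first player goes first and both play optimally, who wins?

the first player wins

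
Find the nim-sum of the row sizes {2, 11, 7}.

14

Bitwise XOR of the heap sizes:
  0010  (2)
  1011  (11)
  0111  (7)
  ----
  1110  (14)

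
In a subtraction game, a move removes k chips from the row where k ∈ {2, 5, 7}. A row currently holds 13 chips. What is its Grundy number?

Build the Grundy sequence with g(k) = mex{g(k−s) : s ∈ {2, 5, 7}, s ≤ k}:
k:     0  1  2  3  4  5  6  7  8  9 10 11 12 13
g(k):  0  0  1  1  0  2  1  3  2  2  0  3  1  0
So g(13) = 0.

0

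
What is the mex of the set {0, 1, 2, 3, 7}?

4

The values 0, 1, 2, 3 are all present; 4 is the first non-negative integer missing from the set.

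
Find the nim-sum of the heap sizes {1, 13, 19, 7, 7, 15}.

Compute the nim-sum pairwise:
1 XOR 13 = 12
12 XOR 19 = 31
31 XOR 7 = 24
24 XOR 7 = 31
31 XOR 15 = 16

16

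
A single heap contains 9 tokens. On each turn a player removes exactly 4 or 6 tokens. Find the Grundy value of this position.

Compute g(0), g(1), … for moves {4, 6}:
k:     0  1  2  3  4  5  6  7  8  9
g(k):  0  0  0  0  1  1  1  1  2  2
So g(9) = 2.

2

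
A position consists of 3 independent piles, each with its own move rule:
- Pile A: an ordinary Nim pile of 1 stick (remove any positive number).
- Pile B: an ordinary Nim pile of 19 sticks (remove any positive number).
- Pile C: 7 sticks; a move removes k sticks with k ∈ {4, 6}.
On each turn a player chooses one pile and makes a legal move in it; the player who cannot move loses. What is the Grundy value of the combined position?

19

Pile A is a plain Nim pile of size 1, so its Grundy value is 1.
Pile B is a plain Nim pile of size 19, so its Grundy value is 19.
Grundy values for pile C (subtraction set {4, 6}):
k:     0  1  2  3  4  5  6  7
g(k):  0  0  0  0  1  1  1  1
So g(7) = 1.
The value of a disjunctive sum is the nim-sum of the parts.
Combined value = 1 XOR 19 XOR 1 = 19.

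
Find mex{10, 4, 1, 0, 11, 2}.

3

The values 0, 1, 2 are all present; 3 is the first non-negative integer missing from the set.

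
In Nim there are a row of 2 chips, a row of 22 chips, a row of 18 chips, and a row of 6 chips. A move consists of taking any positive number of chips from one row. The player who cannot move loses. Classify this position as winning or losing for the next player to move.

Write each in binary and XOR column by column:
  00010  (2)
  10110  (22)
  10010  (18)
  00110  (6)
  -----
  00000  (0)
The nim-sum is 0, so this is a P-position: the player to move is in a losing position under optimal play.

Losing position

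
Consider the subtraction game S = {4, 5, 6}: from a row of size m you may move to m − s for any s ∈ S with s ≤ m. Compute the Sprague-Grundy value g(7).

Compute g(0), g(1), … for moves {4, 5, 6}:
g(0) = mex{} = 0
g(1) = mex{} = 0
g(2) = mex{} = 0
g(3) = mex{} = 0
g(4) = mex{0} = 1
g(5) = mex{0} = 1
g(6) = mex{0} = 1
g(7) = mex{0} = 1
So g(7) = 1.

1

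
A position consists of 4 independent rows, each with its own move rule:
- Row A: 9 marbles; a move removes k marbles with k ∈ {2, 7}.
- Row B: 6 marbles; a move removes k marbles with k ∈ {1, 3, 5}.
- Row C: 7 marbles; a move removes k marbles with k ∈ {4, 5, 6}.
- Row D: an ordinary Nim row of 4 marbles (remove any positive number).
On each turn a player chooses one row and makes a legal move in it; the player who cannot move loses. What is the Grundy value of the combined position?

For row A, compute g(0), g(1), … with moves {2, 7}:
g(0) = mex{} = 0
g(1) = mex{} = 0
g(2) = mex{0} = 1
g(3) = mex{0} = 1
g(4) = mex{1} = 0
g(5) = mex{1} = 0
g(6) = mex{0} = 1
g(7) = mex{0} = 1
g(8) = mex{0,1} = 2
g(9) = mex{1} = 0
So g(9) = 0.
Grundy values for row B (subtraction set {1, 3, 5}):
g(0) = mex{} = 0
g(1) = mex{0} = 1
g(2) = mex{1} = 0
g(3) = mex{0} = 1
g(4) = mex{1} = 0
g(5) = mex{0} = 1
g(6) = mex{1} = 0
So g(6) = 0.
Grundy values for row C (subtraction set {4, 5, 6}):
g(0) = mex{} = 0
g(1) = mex{} = 0
g(2) = mex{} = 0
g(3) = mex{} = 0
g(4) = mex{0} = 1
g(5) = mex{0} = 1
g(6) = mex{0} = 1
g(7) = mex{0} = 1
So g(7) = 1.
Row D is a plain Nim row of size 4, so its Grundy value is 4.
The value of a disjunctive sum is the nim-sum of the parts.
Combined value = 0 XOR 0 XOR 1 XOR 4 = 5.

5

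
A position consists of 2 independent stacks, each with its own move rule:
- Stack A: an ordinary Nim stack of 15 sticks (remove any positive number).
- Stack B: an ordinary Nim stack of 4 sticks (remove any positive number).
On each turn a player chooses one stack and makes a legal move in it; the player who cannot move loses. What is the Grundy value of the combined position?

Stack A is a plain Nim stack of size 15, so its Grundy value is 15.
Stack B is a plain Nim stack of size 4, so its Grundy value is 4.
By the Sprague-Grundy theorem, the Grundy value of a sum of independent games is the XOR of the component values.
Combined value = 15 ⊕ 4 = 11.

11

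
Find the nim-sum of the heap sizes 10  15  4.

Compute the nim-sum pairwise:
10 XOR 15 = 5
5 XOR 4 = 1

1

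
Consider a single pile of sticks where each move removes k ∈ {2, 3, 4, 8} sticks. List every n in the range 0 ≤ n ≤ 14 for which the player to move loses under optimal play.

0, 1, 6, 7, 12, 13

Compute g(0), g(1), … for moves {2, 3, 4, 8}:
g(0) = mex{} = 0
g(1) = mex{} = 0
g(2) = mex{0} = 1
g(3) = mex{0} = 1
g(4) = mex{0,1} = 2
g(5) = mex{0,1} = 2
g(6) = mex{1,2} = 0
g(7) = mex{1,2} = 0
g(8) = mex{0,2} = 1
g(9) = mex{0,2} = 1
g(10) = mex{0,1} = 2
g(11) = mex{0,1} = 2
g(12) = mex{1,2} = 0
g(13) = mex{1,2} = 0
g(14) = mex{0,2} = 1
The P-positions (g = 0) in 0..14 are 0, 1, 6, 7, 12, 13.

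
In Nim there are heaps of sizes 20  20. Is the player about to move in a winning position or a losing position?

Losing position

Compute the nim-sum pairwise:
20 XOR 20 = 0
The nim-sum is 0, so this is a P-position: the player to move is in a losing position under optimal play.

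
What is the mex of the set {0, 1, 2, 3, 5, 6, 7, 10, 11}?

The values 0, 1, 2, 3 are all present; 4 is the first non-negative integer missing from the set.

4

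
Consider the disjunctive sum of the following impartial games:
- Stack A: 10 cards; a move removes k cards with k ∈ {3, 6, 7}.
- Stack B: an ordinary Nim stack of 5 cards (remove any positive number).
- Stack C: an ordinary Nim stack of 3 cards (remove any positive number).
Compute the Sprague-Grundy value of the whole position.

6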